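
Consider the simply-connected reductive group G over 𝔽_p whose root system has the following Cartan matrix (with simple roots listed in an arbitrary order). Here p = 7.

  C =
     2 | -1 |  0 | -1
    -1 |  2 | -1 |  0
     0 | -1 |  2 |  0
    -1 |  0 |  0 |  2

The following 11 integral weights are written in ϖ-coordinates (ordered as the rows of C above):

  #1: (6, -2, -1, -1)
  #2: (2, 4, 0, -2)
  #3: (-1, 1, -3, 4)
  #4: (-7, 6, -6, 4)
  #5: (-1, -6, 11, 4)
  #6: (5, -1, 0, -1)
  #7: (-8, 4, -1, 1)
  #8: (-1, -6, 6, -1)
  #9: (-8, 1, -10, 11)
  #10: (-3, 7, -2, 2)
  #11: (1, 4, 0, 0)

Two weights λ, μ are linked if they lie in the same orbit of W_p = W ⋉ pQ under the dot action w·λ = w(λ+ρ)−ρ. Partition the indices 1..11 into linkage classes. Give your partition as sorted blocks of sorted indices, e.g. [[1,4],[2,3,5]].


Dynkin diagram of C (from the 6 off-diagonal −1 entries): A_4.

Ā_7 reps of the 11 weights (A_4, coords as presented):

  1: (6, 0, 1, 0) · 2: (1, 4, 1, 1) · 3: (0, 0, 2, 5) · 4: (1, 4, 1, 1) · 5: (0, 0, 2, 5) · 6: (6, 0, 1, 0) · 7: (0, 0, 2, 5) · 8: (0, 0, 2, 5) · 9: (0, 0, 2, 5) · 10: (1, 4, 1, 1) · 11: (1, 4, 1, 1)

3 distinct reps among the 11 weights ⇒ 3 W_7-linkage classes:

[[1, 6], [2, 4, 10, 11], [3, 5, 7, 8, 9]]


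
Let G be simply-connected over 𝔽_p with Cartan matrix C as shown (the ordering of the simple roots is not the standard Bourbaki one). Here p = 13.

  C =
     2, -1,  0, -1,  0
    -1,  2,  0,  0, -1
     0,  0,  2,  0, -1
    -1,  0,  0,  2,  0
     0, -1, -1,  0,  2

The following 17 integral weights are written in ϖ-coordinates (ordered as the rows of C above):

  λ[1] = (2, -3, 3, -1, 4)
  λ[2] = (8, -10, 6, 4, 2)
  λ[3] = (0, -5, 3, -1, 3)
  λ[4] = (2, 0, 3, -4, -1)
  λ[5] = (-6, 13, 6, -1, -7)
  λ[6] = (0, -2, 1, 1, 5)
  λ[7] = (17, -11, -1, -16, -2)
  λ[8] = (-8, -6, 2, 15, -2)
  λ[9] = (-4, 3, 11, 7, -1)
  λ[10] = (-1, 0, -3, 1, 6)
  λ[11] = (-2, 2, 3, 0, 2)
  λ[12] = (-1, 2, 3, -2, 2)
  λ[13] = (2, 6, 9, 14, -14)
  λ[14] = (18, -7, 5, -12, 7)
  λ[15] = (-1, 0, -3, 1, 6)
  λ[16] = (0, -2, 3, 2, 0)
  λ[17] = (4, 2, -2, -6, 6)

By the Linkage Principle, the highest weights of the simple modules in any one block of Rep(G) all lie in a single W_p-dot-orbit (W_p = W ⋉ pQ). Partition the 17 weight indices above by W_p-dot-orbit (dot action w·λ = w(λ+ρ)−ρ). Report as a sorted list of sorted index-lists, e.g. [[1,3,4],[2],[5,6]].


Cartan matrix: type A_5 (|W|=720); un-permuting the 5 rows.

Folding the 17 weights λ_j+ρ into Ā_13 (reps in the given 5-coord order):

    λ_1+ρ ↦ (1, 2, 4, 0, 3)
    λ_2+ρ ↦ (0, 3, 1, 3, 5)
    λ_3+ρ ↦ (0, 1, 4, 3, 0)
    λ_4+ρ ↦ (0, 1, 4, 3, 0)
    λ_5+ρ ↦ (0, 3, 1, 3, 5)
    λ_6+ρ ↦ (0, 1, 2, 2, 5)
    λ_7+ρ ↦ (0, 1, 2, 2, 5)
    λ_8+ρ ↦ (1, 2, 4, 0, 3)
    λ_9+ρ ↦ (0, 1, 4, 3, 0)
    λ_10+ρ ↦ (0, 1, 2, 2, 5)
    λ_11+ρ ↦ (1, 2, 4, 0, 3)
    λ_12+ρ ↦ (1, 2, 4, 0, 3)
    λ_13+ρ ↦ (1, 2, 4, 0, 3)
    λ_14+ρ ↦ (0, 1, 2, 2, 5)
    λ_15+ρ ↦ (0, 1, 2, 2, 5)
    λ_16+ρ ↦ (0, 1, 4, 3, 0)
    λ_17+ρ ↦ (0, 3, 1, 3, 5)

4 distinct reps among the 17 weights ⇒ 4 W_13-linkage classes:

[[1, 8, 11, 12, 13], [2, 5, 17], [3, 4, 9, 16], [6, 7, 10, 14, 15]]


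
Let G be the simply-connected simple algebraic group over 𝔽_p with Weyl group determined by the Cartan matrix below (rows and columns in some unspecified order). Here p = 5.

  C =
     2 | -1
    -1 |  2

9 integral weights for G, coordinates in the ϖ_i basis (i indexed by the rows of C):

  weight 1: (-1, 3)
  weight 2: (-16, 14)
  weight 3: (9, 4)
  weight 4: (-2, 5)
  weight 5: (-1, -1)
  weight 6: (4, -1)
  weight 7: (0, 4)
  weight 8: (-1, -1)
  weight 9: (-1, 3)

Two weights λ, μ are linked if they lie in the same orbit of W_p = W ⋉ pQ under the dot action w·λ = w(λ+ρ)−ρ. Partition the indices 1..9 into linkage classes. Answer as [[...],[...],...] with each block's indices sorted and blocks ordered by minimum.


C ↔ A_2 under row/col permutation; |W(A_2)| = 6.

Each λ_j+ρ reduced to Ā_5; 2-tuples below use C's row order:

  1: (0, 4) · 2: (0, 0) · 3: (5, 0) · 4: (0, 4) · 5: (0, 0) · 6: (5, 0) · 7: (0, 4) · 8: (0, 0) · 9: (0, 4)

Grouping the 9 weights by Ā_5-representative: 3 linkage classes.

[[1, 4, 7, 9], [2, 5, 8], [3, 6]]


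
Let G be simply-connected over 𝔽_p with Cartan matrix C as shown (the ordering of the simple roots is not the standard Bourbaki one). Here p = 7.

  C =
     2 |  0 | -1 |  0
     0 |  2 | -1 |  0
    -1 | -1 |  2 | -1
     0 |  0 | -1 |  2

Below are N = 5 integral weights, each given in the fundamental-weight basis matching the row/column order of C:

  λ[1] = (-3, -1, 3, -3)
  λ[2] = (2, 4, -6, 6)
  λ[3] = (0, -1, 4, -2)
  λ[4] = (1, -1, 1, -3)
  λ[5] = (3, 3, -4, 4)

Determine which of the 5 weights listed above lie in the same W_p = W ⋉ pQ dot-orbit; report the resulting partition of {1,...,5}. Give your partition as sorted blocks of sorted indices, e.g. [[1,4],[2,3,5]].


D_4 Cartan matrix, 4 simple roots permuted; ρ=(1,1,1,1).

Alcove-folded reps (p=7, 5 weights, presented ϖ-order):

  1: (2, 0, 0, 2);  2: (2, 0, 0, 2);  3: (1, 0, 1, 1);  4: (2, 0, 0, 2);  5: (1, 1, 0, 2)

The 5 indices split into 3 linkage classes (same alcove rep ⇔ same W_7-dot-orbit):

[[1, 2, 4], [3], [5]]


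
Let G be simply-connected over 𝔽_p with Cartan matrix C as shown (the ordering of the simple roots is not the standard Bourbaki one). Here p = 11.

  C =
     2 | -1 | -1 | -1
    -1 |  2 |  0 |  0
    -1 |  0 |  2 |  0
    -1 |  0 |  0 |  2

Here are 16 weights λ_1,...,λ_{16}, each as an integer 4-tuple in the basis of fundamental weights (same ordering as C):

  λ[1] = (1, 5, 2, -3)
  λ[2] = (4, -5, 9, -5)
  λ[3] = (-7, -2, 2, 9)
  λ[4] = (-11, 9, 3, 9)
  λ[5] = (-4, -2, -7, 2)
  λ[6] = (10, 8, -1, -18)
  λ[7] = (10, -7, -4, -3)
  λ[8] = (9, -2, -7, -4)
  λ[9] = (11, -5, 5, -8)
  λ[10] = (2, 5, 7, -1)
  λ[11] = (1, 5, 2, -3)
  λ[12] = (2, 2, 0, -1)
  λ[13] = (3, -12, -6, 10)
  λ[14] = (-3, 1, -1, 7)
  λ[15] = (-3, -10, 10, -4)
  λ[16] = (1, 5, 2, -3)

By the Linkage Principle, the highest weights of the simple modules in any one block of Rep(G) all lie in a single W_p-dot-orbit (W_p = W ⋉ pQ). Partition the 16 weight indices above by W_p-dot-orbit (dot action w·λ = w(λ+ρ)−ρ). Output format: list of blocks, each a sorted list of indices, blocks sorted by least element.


C ↔ D_4 under row/col permutation; |W(D_4)| = 192.

W_11-reps of the 16 weights in Ā_11 (same 4-coord order as C):

  [1] (0, 6, 3, 2) · [2] (1, 0, 6, 0) · [3] (3, 3, 1, 0) · [4] (1, 0, 6, 0) · [5] (0, 1, 6, 3) · [6] (0, 6, 3, 2) · [7] (0, 6, 3, 2) · [8] (0, 1, 6, 3) · [9] (3, 3, 1, 0) · [10] (0, 0, 2, 6) · [11] (0, 6, 3, 2) · [12] (3, 3, 1, 0) · [13] (1, 0, 6, 0) · [14] (0, 0, 2, 6) · [15] (0, 0, 2, 6) · [16] (0, 6, 3, 2)

The 16 indices split into 5 linkage classes (same alcove rep ⇔ same W_11-dot-orbit):

[[1, 6, 7, 11, 16], [2, 4, 13], [3, 9, 12], [5, 8], [10, 14, 15]]


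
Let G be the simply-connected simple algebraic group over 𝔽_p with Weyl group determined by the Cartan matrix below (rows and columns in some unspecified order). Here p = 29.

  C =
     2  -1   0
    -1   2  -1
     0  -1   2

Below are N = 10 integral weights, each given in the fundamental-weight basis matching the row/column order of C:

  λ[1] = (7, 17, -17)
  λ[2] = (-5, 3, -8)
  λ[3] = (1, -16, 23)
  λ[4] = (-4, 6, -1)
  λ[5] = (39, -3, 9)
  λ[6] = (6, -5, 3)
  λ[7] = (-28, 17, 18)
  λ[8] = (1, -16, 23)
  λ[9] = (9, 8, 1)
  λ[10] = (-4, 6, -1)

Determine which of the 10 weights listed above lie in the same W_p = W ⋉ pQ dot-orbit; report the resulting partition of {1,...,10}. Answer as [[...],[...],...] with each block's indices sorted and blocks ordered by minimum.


Dynkin diagram of C (from the 4 off-diagonal −1 entries): A_3.

Ā_29 reps of the 10 weights (A_3, coords as presented):

  [1] (8, 2, 16)
  [2] (3, 4, 0)
  [3] (13, 2, 9)
  [4] (3, 4, 0)
  [5] (10, 9, 2)
  [6] (3, 4, 0)
  [7] (10, 9, 2)
  [8] (13, 2, 9)
  [9] (10, 9, 2)
  [10] (3, 4, 0)

Partition of {1..10} into 4 W_29-dot-orbits:

[[1], [2, 4, 6, 10], [3, 8], [5, 7, 9]]


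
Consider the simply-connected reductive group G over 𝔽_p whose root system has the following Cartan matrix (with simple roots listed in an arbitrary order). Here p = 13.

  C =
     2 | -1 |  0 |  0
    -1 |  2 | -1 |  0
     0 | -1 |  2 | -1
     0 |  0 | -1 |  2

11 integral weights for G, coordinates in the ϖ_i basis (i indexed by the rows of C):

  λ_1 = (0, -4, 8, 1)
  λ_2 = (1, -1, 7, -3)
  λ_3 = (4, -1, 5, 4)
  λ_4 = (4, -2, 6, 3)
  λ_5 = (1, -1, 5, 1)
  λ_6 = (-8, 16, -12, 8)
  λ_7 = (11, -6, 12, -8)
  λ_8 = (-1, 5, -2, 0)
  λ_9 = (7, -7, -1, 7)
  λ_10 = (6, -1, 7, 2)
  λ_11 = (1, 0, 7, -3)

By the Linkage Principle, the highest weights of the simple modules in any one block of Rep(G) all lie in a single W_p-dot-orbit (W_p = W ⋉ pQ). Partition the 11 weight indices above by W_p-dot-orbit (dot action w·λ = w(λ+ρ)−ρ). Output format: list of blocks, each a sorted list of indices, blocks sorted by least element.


Root system A_4: the 4×4 matrix C matches after relabeling.

Folding the 11 weights λ_j+ρ into Ā_13 (reps in the given 4-coord order):

  λ_1 → (2, 1, 6, 2);  λ_2 → (2, 0, 6, 2);  λ_3 → (2, 0, 6, 2);  λ_4 → (2, 1, 6, 2);  λ_5 → (2, 0, 6, 2);  λ_6 → (2, 1, 6, 2);  λ_7 → (0, 5, 1, 0);  λ_8 → (0, 5, 1, 0);  λ_9 → (2, 0, 6, 2);  λ_10 → (2, 0, 6, 2);  λ_11 → (2, 1, 6, 2)

The 11 indices split into 3 linkage classes (same alcove rep ⇔ same W_13-dot-orbit):

[[1, 4, 6, 11], [2, 3, 5, 9, 10], [7, 8]]


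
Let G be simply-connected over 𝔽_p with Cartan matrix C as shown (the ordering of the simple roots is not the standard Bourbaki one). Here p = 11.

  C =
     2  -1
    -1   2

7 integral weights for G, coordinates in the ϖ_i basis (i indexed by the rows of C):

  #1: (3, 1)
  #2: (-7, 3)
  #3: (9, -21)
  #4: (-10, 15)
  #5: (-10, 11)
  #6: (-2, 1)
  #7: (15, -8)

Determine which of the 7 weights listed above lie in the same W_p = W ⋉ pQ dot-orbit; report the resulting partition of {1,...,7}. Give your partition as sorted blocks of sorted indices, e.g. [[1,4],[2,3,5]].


A_2 Cartan matrix, 2 simple roots permuted; ρ=(1,1).

Alcove-folded reps (p=11, 7 weights, presented ϖ-order):

    [1] (4, 2)
    [2] (4, 2)
    [3] (1, 1)
    [4] (4, 2)
    [5] (8, 2)
    [6] (1, 1)
    [7] (4, 2)

Grouping the 7 weights by Ā_11-representative: 3 linkage classes.

[[1, 2, 4, 7], [3, 6], [5]]


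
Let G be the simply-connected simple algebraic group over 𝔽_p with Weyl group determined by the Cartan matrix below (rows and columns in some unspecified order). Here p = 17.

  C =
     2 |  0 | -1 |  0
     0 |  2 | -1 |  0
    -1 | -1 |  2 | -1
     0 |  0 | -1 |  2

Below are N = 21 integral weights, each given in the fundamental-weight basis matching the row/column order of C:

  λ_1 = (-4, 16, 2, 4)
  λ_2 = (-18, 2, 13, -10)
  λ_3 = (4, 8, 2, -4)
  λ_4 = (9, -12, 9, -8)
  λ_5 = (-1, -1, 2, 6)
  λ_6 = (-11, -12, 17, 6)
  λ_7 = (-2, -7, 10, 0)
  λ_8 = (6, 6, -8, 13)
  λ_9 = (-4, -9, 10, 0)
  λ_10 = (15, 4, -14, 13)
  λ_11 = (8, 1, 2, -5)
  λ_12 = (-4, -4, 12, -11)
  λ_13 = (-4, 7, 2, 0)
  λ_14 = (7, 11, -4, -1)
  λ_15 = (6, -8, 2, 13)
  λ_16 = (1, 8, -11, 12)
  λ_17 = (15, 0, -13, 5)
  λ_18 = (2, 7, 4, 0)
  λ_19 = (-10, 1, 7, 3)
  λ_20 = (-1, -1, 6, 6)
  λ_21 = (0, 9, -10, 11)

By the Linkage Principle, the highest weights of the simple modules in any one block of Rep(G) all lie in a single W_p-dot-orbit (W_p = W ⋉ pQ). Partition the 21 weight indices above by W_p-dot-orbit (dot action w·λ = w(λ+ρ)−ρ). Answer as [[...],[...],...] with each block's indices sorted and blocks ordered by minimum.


Dynkin diagram of C (from the 6 off-diagonal −1 entries): D_4.

Folding the 21 weights λ_j+ρ into Ā_17 (reps in the given 4-coord order):

  λ_1 → (5, 9, 0, 3);  λ_2 → (5, 9, 0, 3);  λ_3 → (5, 9, 0, 3);  λ_4 → (2, 3, 4, 1);  λ_5 → (0, 0, 3, 7);  λ_6 → (2, 3, 4, 1);  λ_7 → (1, 6, 4, 1);  λ_8 → (0, 0, 3, 7);  λ_9 → (3, 8, 0, 1);  λ_10 → (3, 8, 0, 1);  λ_11 → (8, 1, 1, 3);  λ_12 → (0, 0, 3, 7);  λ_13 → (3, 8, 0, 1);  λ_14 → (5, 9, 0, 3);  λ_15 → (0, 0, 3, 7);  λ_16 → (8, 1, 1, 3);  λ_17 → (1, 6, 4, 1);  λ_18 → (3, 8, 0, 1);  λ_19 → (8, 1, 1, 3);  λ_20 → (0, 0, 3, 7);  λ_21 → (8, 1, 1, 3)

Grouping the 21 weights by Ā_17-representative: 6 linkage classes.

[[1, 2, 3, 14], [4, 6], [5, 8, 12, 15, 20], [7, 17], [9, 10, 13, 18], [11, 16, 19, 21]]


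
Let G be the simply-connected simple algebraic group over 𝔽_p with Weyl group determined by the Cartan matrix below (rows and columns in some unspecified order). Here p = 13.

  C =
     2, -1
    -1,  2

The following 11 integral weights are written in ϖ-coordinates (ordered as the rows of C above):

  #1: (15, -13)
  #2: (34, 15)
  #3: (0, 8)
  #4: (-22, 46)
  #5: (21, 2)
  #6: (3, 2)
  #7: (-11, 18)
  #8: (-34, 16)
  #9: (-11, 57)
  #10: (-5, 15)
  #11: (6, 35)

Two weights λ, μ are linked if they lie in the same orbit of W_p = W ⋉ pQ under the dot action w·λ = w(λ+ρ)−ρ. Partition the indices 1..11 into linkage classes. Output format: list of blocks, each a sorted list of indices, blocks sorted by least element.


Cartan matrix: type A_2 (|W|=6); un-permuting the 2 rows.

Ā_13 reps of the 11 weights (A_2, coords as presented):

  [1] (1, 9) · [2] (1, 9) · [3] (1, 9) · [4] (0, 5) · [5] (1, 9) · [6] (4, 3) · [7] (4, 3) · [8] (4, 3) · [9] (4, 3) · [10] (1, 9) · [11] (4, 3)

Partition of {1..11} into 3 W_13-dot-orbits:

[[1, 2, 3, 5, 10], [4], [6, 7, 8, 9, 11]]


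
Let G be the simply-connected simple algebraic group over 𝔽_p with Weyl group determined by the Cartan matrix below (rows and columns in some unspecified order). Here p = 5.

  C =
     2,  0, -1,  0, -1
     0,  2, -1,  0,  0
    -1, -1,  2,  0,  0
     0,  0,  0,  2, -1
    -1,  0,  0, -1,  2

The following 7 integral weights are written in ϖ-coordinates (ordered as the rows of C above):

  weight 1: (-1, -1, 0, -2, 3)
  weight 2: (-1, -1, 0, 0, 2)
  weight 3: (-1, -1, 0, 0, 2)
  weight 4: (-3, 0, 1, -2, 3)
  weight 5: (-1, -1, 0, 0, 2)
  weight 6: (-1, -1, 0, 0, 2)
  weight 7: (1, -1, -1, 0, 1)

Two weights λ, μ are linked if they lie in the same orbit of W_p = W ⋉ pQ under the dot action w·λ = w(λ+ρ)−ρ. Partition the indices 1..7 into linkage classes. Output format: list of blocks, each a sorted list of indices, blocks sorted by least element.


Cartan matrix: type A_5 (|W|=720); un-permuting the 5 rows.

λ_j+ρ reflected into Ā_5 (⟨·,θ^∨⟩≤5); 5-tuples as given:

  λ_1 → (0, 0, 1, 1, 3);  λ_2 → (0, 0, 1, 1, 3);  λ_3 → (0, 0, 1, 1, 3);  λ_4 → (2, 1, 0, 1, 1);  λ_5 → (0, 0, 1, 1, 3);  λ_6 → (0, 0, 1, 1, 3);  λ_7 → (2, 0, 0, 1, 2)

Grouping the 7 weights by Ā_5-representative: 3 linkage classes.

[[1, 2, 3, 5, 6], [4], [7]]


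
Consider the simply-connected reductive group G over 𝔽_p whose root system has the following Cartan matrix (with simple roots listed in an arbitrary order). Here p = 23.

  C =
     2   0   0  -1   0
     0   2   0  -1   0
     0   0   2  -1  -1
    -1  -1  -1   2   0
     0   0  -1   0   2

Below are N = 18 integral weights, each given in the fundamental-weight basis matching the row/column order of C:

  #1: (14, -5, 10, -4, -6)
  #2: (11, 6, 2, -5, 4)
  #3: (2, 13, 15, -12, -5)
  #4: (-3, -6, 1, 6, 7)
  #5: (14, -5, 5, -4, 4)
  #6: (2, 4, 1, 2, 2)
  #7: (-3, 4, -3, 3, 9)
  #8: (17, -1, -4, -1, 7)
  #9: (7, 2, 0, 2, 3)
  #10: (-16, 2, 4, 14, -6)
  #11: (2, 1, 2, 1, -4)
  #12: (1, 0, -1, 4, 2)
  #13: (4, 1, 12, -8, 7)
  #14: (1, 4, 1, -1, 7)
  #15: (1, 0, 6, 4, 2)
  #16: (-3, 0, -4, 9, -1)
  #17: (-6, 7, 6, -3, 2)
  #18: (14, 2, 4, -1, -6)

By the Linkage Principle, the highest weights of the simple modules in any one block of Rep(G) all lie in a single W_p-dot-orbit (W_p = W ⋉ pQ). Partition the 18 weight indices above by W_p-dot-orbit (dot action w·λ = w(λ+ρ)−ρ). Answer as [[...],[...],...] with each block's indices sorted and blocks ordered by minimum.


C ↔ D_5 under row/col permutation; |W(D_5)| = 1920.

Each λ_j+ρ reduced to Ā_23; 5-tuples below use C's row order:

    λ_1+ρ ↦ (8, 3, 1, 3, 4)
    λ_2+ρ ↦ (8, 3, 1, 3, 4)
    λ_3+ρ ↦ (8, 3, 1, 3, 4)
    λ_4+ρ ↦ (2, 5, 2, 0, 8)
    λ_5+ρ ↦ (8, 3, 1, 3, 4)
    λ_6+ρ ↦ (3, 5, 2, 3, 3)
    λ_7+ρ ↦ (2, 5, 2, 0, 8)
    λ_8+ρ ↦ (15, 3, 0, 0, 5)
    λ_9+ρ ↦ (8, 3, 1, 3, 4)
    λ_10+ρ ↦ (15, 3, 0, 0, 5)
    λ_11+ρ ↦ (3, 2, 0, 2, 3)
    λ_12+ρ ↦ (2, 1, 0, 5, 3)
    λ_13+ρ ↦ (2, 5, 2, 0, 8)
    λ_14+ρ ↦ (2, 5, 2, 0, 8)
    λ_15+ρ ↦ (2, 1, 0, 5, 3)
    λ_16+ρ ↦ (2, 1, 0, 5, 3)
    λ_17+ρ ↦ (2, 1, 0, 5, 3)
    λ_18+ρ ↦ (15, 3, 0, 0, 5)

Partition of {1..18} into 6 W_23-dot-orbits:

[[1, 2, 3, 5, 9], [4, 7, 13, 14], [6], [8, 10, 18], [11], [12, 15, 16, 17]]


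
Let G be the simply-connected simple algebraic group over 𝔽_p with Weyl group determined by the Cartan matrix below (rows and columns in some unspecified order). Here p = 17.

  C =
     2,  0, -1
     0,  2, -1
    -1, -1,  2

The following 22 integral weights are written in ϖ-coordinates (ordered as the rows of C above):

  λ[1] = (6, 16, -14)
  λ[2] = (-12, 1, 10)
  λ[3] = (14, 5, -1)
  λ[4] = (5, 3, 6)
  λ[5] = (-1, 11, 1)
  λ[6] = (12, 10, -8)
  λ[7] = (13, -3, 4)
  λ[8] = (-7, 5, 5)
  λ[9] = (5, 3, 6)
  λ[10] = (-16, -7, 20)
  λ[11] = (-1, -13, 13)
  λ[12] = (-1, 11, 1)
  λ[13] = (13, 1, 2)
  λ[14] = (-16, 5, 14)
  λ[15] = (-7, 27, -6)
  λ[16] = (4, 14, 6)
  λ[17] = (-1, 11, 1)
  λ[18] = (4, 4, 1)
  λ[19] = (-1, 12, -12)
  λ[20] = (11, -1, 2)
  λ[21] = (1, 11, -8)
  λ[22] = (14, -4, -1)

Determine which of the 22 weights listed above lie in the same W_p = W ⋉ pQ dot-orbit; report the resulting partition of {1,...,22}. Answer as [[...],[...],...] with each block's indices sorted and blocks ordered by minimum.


Type A_3, rank 3, |W|=24; reorder rows/cols to standard.

W_17-reps of the 22 weights in Ā_17 (same 3-coord order as C):

  λ_1 → (6, 4, 7) · λ_2 → (11, 2, 0) · λ_3 → (11, 2, 0) · λ_4 → (6, 4, 7) · λ_5 → (0, 12, 2) · λ_6 → (6, 4, 7) · λ_7 → (12, 0, 3) · λ_8 → (6, 6, 0) · λ_9 → (6, 4, 7) · λ_10 → (11, 2, 0) · λ_11 → (0, 12, 2) · λ_12 → (0, 12, 2) · λ_13 → (12, 0, 3) · λ_14 → (11, 2, 0) · λ_15 → (6, 6, 0) · λ_16 → (5, 5, 2) · λ_17 → (0, 12, 2) · λ_18 → (5, 5, 2) · λ_19 → (11, 2, 0) · λ_20 → (12, 0, 3) · λ_21 → (5, 5, 2) · λ_22 → (12, 0, 3)

Partition of {1..22} into 6 W_17-dot-orbits:

[[1, 4, 6, 9], [2, 3, 10, 14, 19], [5, 11, 12, 17], [7, 13, 20, 22], [8, 15], [16, 18, 21]]


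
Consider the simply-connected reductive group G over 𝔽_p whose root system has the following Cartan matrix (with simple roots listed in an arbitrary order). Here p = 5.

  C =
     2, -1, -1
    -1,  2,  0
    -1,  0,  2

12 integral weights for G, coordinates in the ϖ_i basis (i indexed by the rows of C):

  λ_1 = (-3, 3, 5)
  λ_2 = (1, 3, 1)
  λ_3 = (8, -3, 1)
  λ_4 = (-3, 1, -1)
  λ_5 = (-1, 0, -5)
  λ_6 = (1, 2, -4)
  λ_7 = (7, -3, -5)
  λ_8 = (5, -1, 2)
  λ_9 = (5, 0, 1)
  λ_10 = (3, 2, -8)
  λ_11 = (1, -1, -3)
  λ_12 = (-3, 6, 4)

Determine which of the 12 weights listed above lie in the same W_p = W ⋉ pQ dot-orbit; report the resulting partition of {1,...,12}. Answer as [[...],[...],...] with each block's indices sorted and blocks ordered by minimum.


Cartan matrix: type A_3 (|W|=24); un-permuting the 3 rows.

W_5-reps of the 12 weights in Ā_5 (same 3-coord order as C):

    [1] (1, 1, 1)
    [2] (1, 1, 1)
    [3] (1, 1, 1)
    [4] (0, 0, 2)
    [5] (1, 3, 0)
    [6] (1, 2, 2)
    [7] (1, 1, 1)
    [8] (1, 3, 0)
    [9] (1, 2, 1)
    [10] (1, 2, 2)
    [11] (0, 0, 2)
    [12] (0, 0, 2)

Grouping the 12 weights by Ā_5-representative: 5 linkage classes.

[[1, 2, 3, 7], [4, 11, 12], [5, 8], [6, 10], [9]]


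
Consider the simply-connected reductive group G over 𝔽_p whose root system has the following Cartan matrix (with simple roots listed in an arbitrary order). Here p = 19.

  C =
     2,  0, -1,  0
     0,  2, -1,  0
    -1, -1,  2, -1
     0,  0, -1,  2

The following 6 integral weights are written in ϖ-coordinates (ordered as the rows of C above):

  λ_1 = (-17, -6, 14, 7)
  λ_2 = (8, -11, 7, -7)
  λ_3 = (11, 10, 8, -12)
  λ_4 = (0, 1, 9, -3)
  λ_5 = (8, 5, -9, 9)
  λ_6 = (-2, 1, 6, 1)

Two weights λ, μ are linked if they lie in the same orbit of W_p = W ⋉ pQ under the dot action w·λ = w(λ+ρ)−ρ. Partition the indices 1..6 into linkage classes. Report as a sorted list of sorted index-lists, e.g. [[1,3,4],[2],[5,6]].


C ↔ D_4 under row/col permutation; |W(D_4)| = 192.

Ā_19 reps of the 6 weights (D_4, coords as presented):

  [1] (10, 1, 1, 2)
  [2] (1, 2, 6, 2)
  [3] (1, 2, 6, 2)
  [4] (1, 2, 6, 2)
  [5] (1, 2, 6, 2)
  [6] (1, 2, 6, 2)

Linkage partition of the 6 weights (2 classes, p=19):

[[1], [2, 3, 4, 5, 6]]


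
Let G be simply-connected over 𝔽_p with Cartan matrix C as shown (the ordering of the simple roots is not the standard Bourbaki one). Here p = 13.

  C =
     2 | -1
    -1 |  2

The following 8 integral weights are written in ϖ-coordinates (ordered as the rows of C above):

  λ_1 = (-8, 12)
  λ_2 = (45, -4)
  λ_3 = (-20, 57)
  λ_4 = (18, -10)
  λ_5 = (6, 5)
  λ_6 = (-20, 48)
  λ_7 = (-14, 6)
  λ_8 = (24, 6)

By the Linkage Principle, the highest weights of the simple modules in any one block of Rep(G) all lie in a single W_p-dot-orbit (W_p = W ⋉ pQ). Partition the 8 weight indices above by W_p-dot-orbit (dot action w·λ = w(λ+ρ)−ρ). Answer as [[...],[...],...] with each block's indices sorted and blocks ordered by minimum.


Cartan matrix: type A_2 (|W|=6); un-permuting the 2 rows.

Ā_13 reps of the 8 weights (A_2, coords as presented):

    [1] (7, 6)
    [2] (4, 3)
    [3] (7, 6)
    [4] (4, 3)
    [5] (7, 6)
    [6] (4, 3)
    [7] (7, 6)
    [8] (6, 6)

Linkage partition of the 8 weights (3 classes, p=13):

[[1, 3, 5, 7], [2, 4, 6], [8]]


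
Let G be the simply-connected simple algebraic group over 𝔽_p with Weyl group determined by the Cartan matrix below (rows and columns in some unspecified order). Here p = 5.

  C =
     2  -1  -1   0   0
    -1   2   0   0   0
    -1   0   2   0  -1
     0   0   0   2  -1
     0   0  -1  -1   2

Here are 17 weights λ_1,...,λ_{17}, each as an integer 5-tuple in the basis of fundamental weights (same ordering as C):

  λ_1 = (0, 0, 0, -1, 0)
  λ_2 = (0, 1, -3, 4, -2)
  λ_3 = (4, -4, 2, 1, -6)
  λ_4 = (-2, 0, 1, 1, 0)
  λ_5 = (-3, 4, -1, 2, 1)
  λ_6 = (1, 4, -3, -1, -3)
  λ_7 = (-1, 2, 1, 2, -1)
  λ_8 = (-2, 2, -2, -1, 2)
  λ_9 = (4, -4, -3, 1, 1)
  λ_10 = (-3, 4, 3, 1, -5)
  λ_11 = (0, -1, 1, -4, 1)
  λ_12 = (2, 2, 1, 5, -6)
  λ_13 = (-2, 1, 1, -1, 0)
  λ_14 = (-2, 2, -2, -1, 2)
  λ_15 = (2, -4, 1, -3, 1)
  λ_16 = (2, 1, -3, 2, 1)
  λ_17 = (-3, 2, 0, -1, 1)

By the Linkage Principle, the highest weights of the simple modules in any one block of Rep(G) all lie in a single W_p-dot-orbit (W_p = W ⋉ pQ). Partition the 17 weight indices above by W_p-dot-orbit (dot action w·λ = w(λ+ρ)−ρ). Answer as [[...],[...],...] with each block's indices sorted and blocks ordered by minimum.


Dynkin diagram of C (from the 8 off-diagonal −1 entries): A_5.

Alcove-folded reps (p=5, 17 weights, presented ϖ-order):

  λ_1+ρ ↦ (1, 1, 1, 0, 1);  λ_2+ρ ↦ (1, 0, 1, 2, 1);  λ_3+ρ ↦ (0, 0, 2, 0, 0);  λ_4+ρ ↦ (1, 0, 1, 2, 1);  λ_5+ρ ↦ (0, 0, 2, 0, 0);  λ_6+ρ ↦ (0, 1, 2, 0, 0);  λ_7+ρ ↦ (0, 0, 2, 0, 0);  λ_8+ρ ↦ (1, 1, 1, 0, 1);  λ_9+ρ ↦ (0, 1, 2, 0, 0);  λ_10+ρ ↦ (0, 1, 2, 0, 0);  λ_11+ρ ↦ (1, 0, 1, 2, 1);  λ_12+ρ ↦ (1, 0, 1, 2, 1);  λ_13+ρ ↦ (1, 1, 1, 0, 1);  λ_14+ρ ↦ (1, 1, 1, 0, 1);  λ_15+ρ ↦ (0, 1, 2, 0, 0);  λ_16+ρ ↦ (0, 1, 2, 0, 0);  λ_17+ρ ↦ (1, 1, 1, 0, 1)

4 distinct reps among the 17 weights ⇒ 4 W_5-linkage classes:

[[1, 8, 13, 14, 17], [2, 4, 11, 12], [3, 5, 7], [6, 9, 10, 15, 16]]


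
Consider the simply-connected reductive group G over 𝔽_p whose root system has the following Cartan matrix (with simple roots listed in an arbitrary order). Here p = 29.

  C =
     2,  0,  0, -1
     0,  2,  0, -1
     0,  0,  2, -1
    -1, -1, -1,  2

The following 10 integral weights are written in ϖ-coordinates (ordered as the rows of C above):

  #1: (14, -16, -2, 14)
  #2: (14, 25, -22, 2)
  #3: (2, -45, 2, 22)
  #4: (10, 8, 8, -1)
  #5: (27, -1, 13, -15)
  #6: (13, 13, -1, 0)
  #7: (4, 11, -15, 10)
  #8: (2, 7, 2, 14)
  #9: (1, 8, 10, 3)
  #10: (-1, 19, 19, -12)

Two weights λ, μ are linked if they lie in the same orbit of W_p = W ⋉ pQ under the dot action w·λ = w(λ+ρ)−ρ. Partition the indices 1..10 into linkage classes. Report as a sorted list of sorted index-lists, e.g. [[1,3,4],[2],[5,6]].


Root system D_4: the 4×4 matrix C matches after relabeling.

Ā_29 reps of the 10 weights (D_4, coords as presented):

  λ_1+ρ ↦ (14, 14, 0, 0);  λ_2+ρ ↦ (3, 8, 3, 0);  λ_3+ρ ↦ (3, 8, 3, 0);  λ_4+ρ ↦ (11, 9, 9, 0);  λ_5+ρ ↦ (14, 14, 0, 0);  λ_6+ρ ↦ (14, 14, 0, 0);  λ_7+ρ ↦ (2, 9, 11, 3);  λ_8+ρ ↦ (3, 8, 3, 0);  λ_9+ρ ↦ (2, 9, 11, 3);  λ_10+ρ ↦ (11, 9, 9, 0)

Partition of {1..10} into 4 W_29-dot-orbits:

[[1, 5, 6], [2, 3, 8], [4, 10], [7, 9]]


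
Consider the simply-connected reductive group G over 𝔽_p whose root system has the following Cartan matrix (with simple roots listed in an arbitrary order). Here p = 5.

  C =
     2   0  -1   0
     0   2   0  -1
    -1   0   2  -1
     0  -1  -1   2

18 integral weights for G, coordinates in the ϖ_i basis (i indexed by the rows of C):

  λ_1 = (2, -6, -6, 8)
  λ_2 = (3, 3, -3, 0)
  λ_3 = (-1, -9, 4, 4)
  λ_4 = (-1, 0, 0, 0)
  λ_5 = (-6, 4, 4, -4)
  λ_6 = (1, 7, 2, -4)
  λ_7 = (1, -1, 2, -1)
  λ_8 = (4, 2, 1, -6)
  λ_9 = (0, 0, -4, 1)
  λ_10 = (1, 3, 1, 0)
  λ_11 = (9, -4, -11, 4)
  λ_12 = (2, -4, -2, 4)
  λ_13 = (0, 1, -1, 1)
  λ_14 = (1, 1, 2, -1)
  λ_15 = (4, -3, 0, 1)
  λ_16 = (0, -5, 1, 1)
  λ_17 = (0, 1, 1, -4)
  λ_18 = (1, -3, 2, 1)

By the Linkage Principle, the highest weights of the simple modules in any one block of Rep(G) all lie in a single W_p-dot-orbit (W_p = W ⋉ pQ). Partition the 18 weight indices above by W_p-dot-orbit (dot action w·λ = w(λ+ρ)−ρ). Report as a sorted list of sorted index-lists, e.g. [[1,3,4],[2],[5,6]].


Cartan matrix: type A_4 (|W|=120); un-permuting the 4 rows.

Folding the 18 weights λ_j+ρ into Ā_5 (reps in the given 4-coord order):

  [1] (2, 0, 0, 1)
  [2] (0, 1, 1, 1)
  [3] (2, 0, 3, 0)
  [4] (0, 1, 1, 1)
  [5] (0, 0, 3, 0)
  [6] (0, 0, 3, 0)
  [7] (2, 0, 3, 0)
  [8] (0, 0, 3, 0)
  [9] (2, 0, 0, 1)
  [10] (2, 0, 0, 1)
  [11] (2, 0, 3, 0)
  [12] (0, 1, 1, 1)
  [13] (1, 2, 0, 2)
  [14] (0, 0, 3, 0)
  [15] (2, 0, 0, 1)
  [16] (1, 2, 0, 2)
  [17] (0, 1, 1, 1)
  [18] (0, 0, 3, 0)

The 18 indices split into 5 linkage classes (same alcove rep ⇔ same W_5-dot-orbit):

[[1, 9, 10, 15], [2, 4, 12, 17], [3, 7, 11], [5, 6, 8, 14, 18], [13, 16]]


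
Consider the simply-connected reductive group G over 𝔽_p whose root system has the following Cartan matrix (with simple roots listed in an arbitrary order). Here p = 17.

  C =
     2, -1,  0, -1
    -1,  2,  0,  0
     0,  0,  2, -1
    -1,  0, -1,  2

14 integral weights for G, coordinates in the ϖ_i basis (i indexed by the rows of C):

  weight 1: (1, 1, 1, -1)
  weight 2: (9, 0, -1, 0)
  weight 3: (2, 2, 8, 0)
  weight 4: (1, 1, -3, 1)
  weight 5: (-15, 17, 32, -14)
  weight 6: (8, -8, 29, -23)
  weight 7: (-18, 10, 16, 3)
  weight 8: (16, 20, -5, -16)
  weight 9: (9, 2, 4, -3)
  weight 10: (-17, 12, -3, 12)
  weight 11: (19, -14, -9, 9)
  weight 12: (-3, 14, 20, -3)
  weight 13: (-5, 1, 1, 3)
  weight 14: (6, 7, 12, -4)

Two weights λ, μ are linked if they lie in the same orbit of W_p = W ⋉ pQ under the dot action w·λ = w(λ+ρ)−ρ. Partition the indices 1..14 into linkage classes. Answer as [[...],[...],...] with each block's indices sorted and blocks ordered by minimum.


Cartan matrix: type A_4 (|W|=120); un-permuting the 4 rows.

Each λ_j+ρ reduced to Ā_17; 4-tuples below use C's row order:

  1: (2, 2, 2, 0)
  2: (10, 1, 0, 1)
  3: (3, 3, 9, 1)
  4: (2, 2, 2, 0)
  5: (3, 3, 9, 1)
  6: (4, 0, 2, 3)
  7: (2, 0, 0, 11)
  8: (2, 2, 2, 0)
  9: (8, 3, 3, 2)
  10: (8, 3, 3, 2)
  11: (4, 0, 2, 3)
  12: (2, 2, 2, 0)
  13: (2, 2, 2, 0)
  14: (4, 0, 2, 3)

Partition of {1..14} into 6 W_17-dot-orbits:

[[1, 4, 8, 12, 13], [2], [3, 5], [6, 11, 14], [7], [9, 10]]


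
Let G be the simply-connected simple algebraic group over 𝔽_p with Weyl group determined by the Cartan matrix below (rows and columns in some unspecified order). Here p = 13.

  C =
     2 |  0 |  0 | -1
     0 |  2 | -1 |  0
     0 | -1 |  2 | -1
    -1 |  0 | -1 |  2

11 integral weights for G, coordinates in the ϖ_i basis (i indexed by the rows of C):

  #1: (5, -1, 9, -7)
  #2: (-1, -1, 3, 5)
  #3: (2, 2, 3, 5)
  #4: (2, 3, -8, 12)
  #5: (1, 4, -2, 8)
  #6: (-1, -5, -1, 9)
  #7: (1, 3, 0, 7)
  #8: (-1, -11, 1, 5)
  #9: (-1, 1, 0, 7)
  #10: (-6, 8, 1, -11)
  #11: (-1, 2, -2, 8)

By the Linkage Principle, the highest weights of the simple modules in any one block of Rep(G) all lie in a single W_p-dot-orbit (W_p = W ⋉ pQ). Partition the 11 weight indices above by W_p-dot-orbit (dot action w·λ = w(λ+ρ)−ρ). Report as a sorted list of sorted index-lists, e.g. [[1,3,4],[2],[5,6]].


C ↔ A_4 under row/col permutation; |W(A_4)| = 120.

λ_j+ρ reflected into Ā_13 (⟨·,θ^∨⟩≤13); 4-tuples as given:

    [1] (0, 0, 4, 6)
    [2] (0, 0, 4, 6)
    [3] (0, 0, 4, 6)
    [4] (0, 0, 4, 6)
    [5] (0, 2, 1, 8)
    [6] (0, 0, 4, 6)
    [7] (0, 2, 1, 8)
    [8] (2, 2, 6, 0)
    [9] (0, 2, 1, 8)
    [10] (0, 2, 1, 8)
    [11] (0, 2, 1, 8)

The 11 indices split into 3 linkage classes (same alcove rep ⇔ same W_13-dot-orbit):

[[1, 2, 3, 4, 6], [5, 7, 9, 10, 11], [8]]


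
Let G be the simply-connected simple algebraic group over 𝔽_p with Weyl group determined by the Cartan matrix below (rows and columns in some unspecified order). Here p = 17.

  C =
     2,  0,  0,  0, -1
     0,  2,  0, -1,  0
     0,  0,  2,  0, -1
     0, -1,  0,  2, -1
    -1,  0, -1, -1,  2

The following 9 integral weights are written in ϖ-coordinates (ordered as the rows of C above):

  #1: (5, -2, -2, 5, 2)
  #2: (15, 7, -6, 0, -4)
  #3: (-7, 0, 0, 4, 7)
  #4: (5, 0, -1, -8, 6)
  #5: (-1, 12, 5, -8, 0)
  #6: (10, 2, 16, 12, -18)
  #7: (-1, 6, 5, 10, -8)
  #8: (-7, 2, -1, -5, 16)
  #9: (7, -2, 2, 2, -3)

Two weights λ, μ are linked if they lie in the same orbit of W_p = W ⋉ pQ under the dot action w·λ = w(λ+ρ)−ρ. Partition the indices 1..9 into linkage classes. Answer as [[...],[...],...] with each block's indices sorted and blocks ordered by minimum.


Cartan matrix: type D_5 (|W|=1920); un-permuting the 5 rows.

W_17-reps of the 9 weights in Ā_17 (same 5-coord order as C):

  λ_1+ρ ↦ (6, 1, 1, 0, 2);  λ_2+ρ ↦ (6, 1, 1, 0, 2);  λ_3+ρ ↦ (6, 1, 1, 0, 2);  λ_4+ρ ↦ (6, 6, 0, 1, 0);  λ_5+ρ ↦ (6, 6, 0, 1, 0);  λ_6+ρ ↦ (6, 6, 0, 1, 0);  λ_7+ρ ↦ (6, 6, 0, 1, 0);  λ_8+ρ ↦ (6, 6, 0, 1, 0);  λ_9+ρ ↦ (6, 1, 1, 0, 2)

The 9 indices split into 2 linkage classes (same alcove rep ⇔ same W_17-dot-orbit):

[[1, 2, 3, 9], [4, 5, 6, 7, 8]]


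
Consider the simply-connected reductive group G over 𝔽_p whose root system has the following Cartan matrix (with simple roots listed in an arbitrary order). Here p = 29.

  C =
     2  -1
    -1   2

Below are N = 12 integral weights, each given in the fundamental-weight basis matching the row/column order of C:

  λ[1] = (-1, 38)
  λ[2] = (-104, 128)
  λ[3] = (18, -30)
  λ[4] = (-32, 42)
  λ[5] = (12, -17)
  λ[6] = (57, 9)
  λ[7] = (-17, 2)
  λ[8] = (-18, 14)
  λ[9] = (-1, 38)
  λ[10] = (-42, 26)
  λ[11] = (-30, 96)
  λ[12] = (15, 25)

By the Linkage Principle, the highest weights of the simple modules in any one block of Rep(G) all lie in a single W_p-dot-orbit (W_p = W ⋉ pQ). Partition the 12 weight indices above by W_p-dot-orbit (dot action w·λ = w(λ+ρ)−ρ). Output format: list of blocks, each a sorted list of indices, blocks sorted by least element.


C ↔ A_2 under row/col permutation; |W(A_2)| = 6.

Alcove-folded reps (p=29, 12 weights, presented ϖ-order):

  λ_1 → (10, 19)
  λ_2 → (3, 13)
  λ_3 → (10, 19)
  λ_4 → (15, 2)
  λ_5 → (3, 13)
  λ_6 → (10, 19)
  λ_7 → (3, 13)
  λ_8 → (15, 2)
  λ_9 → (10, 19)
  λ_10 → (15, 2)
  λ_11 → (10, 19)
  λ_12 → (3, 13)

Grouping the 12 weights by Ā_29-representative: 3 linkage classes.

[[1, 3, 6, 9, 11], [2, 5, 7, 12], [4, 8, 10]]


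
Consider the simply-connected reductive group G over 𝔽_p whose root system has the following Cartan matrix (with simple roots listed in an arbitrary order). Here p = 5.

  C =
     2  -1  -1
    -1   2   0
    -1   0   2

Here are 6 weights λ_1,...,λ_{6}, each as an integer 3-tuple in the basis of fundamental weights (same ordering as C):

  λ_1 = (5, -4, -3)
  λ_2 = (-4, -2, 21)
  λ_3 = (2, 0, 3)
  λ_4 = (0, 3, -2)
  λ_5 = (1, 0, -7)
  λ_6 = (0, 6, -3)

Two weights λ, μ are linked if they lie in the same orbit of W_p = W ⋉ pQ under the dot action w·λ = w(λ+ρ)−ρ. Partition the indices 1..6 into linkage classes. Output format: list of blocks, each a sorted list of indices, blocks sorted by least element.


Root system A_3: the 3×3 matrix C matches after relabeling.

Ā_5 reps of the 6 weights (A_3, coords as presented):

    [1] (1, 2, 1)
    [2] (1, 2, 1)
    [3] (1, 2, 1)
    [4] (0, 4, 1)
    [5] (1, 2, 1)
    [6] (1, 2, 1)

2 distinct reps among the 6 weights ⇒ 2 W_5-linkage classes:

[[1, 2, 3, 5, 6], [4]]


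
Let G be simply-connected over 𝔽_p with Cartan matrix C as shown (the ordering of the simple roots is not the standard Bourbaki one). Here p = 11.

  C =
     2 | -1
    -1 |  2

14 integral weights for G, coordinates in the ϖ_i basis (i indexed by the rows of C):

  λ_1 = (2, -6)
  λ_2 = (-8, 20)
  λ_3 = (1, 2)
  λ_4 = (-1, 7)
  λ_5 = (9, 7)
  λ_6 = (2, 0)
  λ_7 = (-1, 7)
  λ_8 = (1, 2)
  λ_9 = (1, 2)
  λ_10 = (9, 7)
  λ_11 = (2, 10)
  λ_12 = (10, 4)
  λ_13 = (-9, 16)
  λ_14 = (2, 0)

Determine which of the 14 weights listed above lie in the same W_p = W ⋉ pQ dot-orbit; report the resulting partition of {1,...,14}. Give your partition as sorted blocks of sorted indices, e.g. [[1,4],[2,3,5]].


Dynkin diagram of C (from the 2 off-diagonal −1 entries): A_2.

Alcove-folded reps (p=11, 14 weights, presented ϖ-order):

  1: (2, 3);  2: (3, 1);  3: (2, 3);  4: (0, 8);  5: (3, 1);  6: (3, 1);  7: (0, 8);  8: (2, 3);  9: (2, 3);  10: (3, 1);  11: (0, 8);  12: (6, 0);  13: (2, 3);  14: (3, 1)

Grouping the 14 weights by Ā_11-representative: 4 linkage classes.

[[1, 3, 8, 9, 13], [2, 5, 6, 10, 14], [4, 7, 11], [12]]


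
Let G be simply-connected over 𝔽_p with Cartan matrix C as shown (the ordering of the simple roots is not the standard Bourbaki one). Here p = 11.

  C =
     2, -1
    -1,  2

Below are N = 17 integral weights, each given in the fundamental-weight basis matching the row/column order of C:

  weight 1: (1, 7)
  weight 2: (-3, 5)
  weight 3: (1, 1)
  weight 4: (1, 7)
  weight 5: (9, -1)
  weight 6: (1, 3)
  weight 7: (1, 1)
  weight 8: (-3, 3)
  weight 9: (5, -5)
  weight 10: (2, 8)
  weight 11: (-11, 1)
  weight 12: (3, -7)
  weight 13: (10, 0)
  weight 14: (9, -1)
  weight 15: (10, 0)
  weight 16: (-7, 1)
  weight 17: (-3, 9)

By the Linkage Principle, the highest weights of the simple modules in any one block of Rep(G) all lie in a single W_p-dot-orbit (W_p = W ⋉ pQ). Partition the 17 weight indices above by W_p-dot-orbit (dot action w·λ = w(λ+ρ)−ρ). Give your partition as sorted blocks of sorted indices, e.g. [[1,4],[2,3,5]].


Cartan matrix: type A_2 (|W|=6); un-permuting the 2 rows.

Folding the 17 weights λ_j+ρ into Ā_11 (reps in the given 2-coord order):

    1: (2, 8)
    2: (2, 4)
    3: (2, 2)
    4: (2, 8)
    5: (10, 0)
    6: (2, 4)
    7: (2, 2)
    8: (2, 2)
    9: (2, 4)
    10: (2, 8)
    11: (2, 8)
    12: (2, 4)
    13: (10, 0)
    14: (10, 0)
    15: (10, 0)
    16: (2, 4)
    17: (2, 8)

These 17 weights hit 4 W_11-dot-orbits; sizes (5, 5, 3, 4):

[[1, 4, 10, 11, 17], [2, 6, 9, 12, 16], [3, 7, 8], [5, 13, 14, 15]]


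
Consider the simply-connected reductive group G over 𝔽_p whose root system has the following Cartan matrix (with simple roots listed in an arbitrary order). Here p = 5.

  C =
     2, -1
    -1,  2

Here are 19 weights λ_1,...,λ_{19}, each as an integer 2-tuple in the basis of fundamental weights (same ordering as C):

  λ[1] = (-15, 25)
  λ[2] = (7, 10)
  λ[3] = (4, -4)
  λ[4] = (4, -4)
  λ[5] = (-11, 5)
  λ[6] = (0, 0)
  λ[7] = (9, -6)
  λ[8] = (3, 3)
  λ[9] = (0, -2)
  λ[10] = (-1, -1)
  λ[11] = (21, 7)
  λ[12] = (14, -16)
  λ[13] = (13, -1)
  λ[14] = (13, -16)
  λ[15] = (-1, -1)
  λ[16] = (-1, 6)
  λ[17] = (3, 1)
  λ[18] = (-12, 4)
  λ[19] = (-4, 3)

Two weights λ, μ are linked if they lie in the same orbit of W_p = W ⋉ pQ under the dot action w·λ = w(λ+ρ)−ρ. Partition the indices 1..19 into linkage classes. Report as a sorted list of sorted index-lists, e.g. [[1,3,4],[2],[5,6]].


Cartan matrix: type A_2 (|W|=6); un-permuting the 2 rows.

Alcove-folded reps (p=5, 19 weights, presented ϖ-order):

  λ_1+ρ ↦ (3, 1) · λ_2+ρ ↦ (1, 1) · λ_3+ρ ↦ (2, 3) · λ_4+ρ ↦ (2, 3) · λ_5+ρ ↦ (0, 1) · λ_6+ρ ↦ (1, 1) · λ_7+ρ ↦ (0, 0) · λ_8+ρ ↦ (1, 1) · λ_9+ρ ↦ (0, 1) · λ_10+ρ ↦ (0, 0) · λ_11+ρ ↦ (2, 3) · λ_12+ρ ↦ (0, 0) · λ_13+ρ ↦ (0, 1) · λ_14+ρ ↦ (0, 1) · λ_15+ρ ↦ (0, 0) · λ_16+ρ ↦ (2, 3) · λ_17+ρ ↦ (3, 1) · λ_18+ρ ↦ (0, 1) · λ_19+ρ ↦ (3, 1)

5 distinct reps among the 19 weights ⇒ 5 W_5-linkage classes:

[[1, 17, 19], [2, 6, 8], [3, 4, 11, 16], [5, 9, 13, 14, 18], [7, 10, 12, 15]]


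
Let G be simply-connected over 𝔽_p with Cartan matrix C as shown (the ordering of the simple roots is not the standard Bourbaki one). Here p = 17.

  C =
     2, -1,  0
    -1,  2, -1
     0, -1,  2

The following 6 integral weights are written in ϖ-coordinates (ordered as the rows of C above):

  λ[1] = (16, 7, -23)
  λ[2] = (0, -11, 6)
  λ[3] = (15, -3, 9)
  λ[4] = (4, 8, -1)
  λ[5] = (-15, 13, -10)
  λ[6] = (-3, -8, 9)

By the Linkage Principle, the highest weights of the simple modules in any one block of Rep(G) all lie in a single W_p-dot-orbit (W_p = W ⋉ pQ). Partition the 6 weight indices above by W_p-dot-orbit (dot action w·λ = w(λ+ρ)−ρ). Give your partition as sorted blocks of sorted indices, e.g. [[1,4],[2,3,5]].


A_3 Cartan matrix, 3 simple roots permuted; ρ=(1,1,1).

Alcove-folded reps (p=17, 6 weights, presented ϖ-order):

  λ_1+ρ ↦ (5, 9, 0) · λ_2+ρ ↦ (7, 2, 1) · λ_3+ρ ↦ (7, 2, 1) · λ_4+ρ ↦ (5, 9, 0) · λ_5+ρ ↦ (5, 9, 0) · λ_6+ρ ↦ (7, 2, 1)

Grouping the 6 weights by Ā_17-representative: 2 linkage classes.

[[1, 4, 5], [2, 3, 6]]


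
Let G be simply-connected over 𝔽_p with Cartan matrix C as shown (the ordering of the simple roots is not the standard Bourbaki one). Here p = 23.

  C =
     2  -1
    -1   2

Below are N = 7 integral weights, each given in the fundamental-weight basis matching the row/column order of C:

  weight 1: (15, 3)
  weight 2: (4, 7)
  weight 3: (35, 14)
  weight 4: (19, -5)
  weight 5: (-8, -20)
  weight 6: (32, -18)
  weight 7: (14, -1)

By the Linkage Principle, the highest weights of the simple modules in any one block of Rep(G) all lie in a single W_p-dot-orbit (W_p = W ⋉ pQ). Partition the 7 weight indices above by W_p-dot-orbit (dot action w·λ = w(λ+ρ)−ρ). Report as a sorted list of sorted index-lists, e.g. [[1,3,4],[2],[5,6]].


Type A_2, rank 2, |W|=6; reorder rows/cols to standard.

Folding the 7 weights λ_j+ρ into Ā_23 (reps in the given 2-coord order):

  1: (16, 4) · 2: (5, 8) · 3: (5, 8) · 4: (16, 4) · 5: (16, 4) · 6: (6, 7) · 7: (15, 0)

The 7 indices split into 4 linkage classes (same alcove rep ⇔ same W_23-dot-orbit):

[[1, 4, 5], [2, 3], [6], [7]]
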